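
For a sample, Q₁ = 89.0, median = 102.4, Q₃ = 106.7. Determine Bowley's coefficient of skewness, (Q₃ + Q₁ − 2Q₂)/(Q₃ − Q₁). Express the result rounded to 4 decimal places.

numerator: Q₃ + Q₁ − 2Q₂ = 106.7 + 89.0 − 2×102.4 = -9.1000
denominator: Q₃ − Q₁ = 106.7 − 89.0 = 17.7000
Bowley skewness = -9.1000 / 17.7000 ≈ -0.5141

-0.5141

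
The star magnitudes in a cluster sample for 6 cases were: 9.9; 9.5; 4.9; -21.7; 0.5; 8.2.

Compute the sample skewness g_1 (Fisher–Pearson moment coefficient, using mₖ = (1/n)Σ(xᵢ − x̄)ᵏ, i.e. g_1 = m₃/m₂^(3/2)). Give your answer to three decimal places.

x̄ = (9.9 + 9.5 + 4.9 - 21.7 + 0.5 + 8.2) / 6 = 1.8833
deviations (xᵢ − x̄): 8.0167, 7.6167, 3.0167, -23.5833, -1.3833, 6.3167
Σ(xᵢ − x̄)² = 729.3683 ⇒ m₂ = 729.3683/6 = 121.56139
Σ(xᵢ − x̄)³ = -11882.5086 ⇒ m₃ = -11882.5086/6 = -1980.41809
m₂^(3/2) = 121.56139^(1.5) = 1340.27365
g_1 = m₃ / m₂^(3/2) = -1980.41809 / 1340.27365 ≈ -1.478

-1.478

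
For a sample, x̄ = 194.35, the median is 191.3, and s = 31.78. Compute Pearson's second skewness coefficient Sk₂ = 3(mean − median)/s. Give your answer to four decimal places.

Sk₂ = 3(194.35 − 191.3) / 31.78 = 3 × 3.0500 / 31.78
    = 9.1500 / 31.78 ≈ 0.2879

0.2879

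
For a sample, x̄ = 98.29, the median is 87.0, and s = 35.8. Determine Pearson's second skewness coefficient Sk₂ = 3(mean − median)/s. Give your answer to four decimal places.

Sk₂ = 3(98.29 − 87.0) / 35.8 = 3 × 11.2900 / 35.8
    = 33.8700 / 35.8 ≈ 0.9461

0.9461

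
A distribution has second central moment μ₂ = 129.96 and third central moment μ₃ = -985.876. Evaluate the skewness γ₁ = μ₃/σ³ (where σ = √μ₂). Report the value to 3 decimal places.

σ = √μ₂ = √129.96 = 11.40000
σ³ = μ₂^(3/2) = 1481.54400
γ₁ = μ₃/σ³ = -985.876 / 1481.54400 ≈ -0.665

-0.665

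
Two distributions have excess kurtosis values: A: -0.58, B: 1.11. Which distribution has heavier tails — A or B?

B

Higher excess kurtosis ⇒ heavier tails relative to the normal distribution.
-0.58 vs 1.11: the larger is 1.11, so B has heavier tails. (B is leptokurtic — heavier-than-normal tails; the other is platykurtic.)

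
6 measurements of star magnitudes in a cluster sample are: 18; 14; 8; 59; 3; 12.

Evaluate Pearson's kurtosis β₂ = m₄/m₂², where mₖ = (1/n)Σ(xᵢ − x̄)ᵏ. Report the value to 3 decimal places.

3.766

x̄ = 19.0000
Σ(xᵢ − x̄)² = 2052.0000 ⇒ m₂ = 342.00000
Σ(xᵢ − x̄)⁴ = 2643204.0000 ⇒ m₄ = 440534.00000
m₂² = 116964.00000
β₂ = m₄/m₂² = 440534.00000 / 116964.00000 ≈ 3.766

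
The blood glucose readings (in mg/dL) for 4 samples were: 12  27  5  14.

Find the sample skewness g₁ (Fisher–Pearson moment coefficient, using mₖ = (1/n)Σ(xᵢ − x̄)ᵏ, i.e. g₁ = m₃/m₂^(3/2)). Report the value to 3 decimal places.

0.537

x̄ = (12 + 27 + 5 + 14) / 4 = 14.5000
deviations (xᵢ − x̄): -2.5000, 12.5000, -9.5000, -0.5000
Σ(xᵢ − x̄)² = 253.0000 ⇒ m₂ = 253.0000/4 = 63.25000
Σ(xᵢ − x̄)³ = 1080.0000 ⇒ m₃ = 1080.0000/4 = 270.00000
m₂^(3/2) = 63.25000^(1.5) = 503.02642
g₁ = m₃ / m₂^(3/2) = 270.00000 / 503.02642 ≈ 0.537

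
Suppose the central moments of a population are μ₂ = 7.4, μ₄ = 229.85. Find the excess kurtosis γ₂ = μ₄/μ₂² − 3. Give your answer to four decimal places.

μ₂² = 7.4² = 54.76000
μ₄/μ₂² = 229.85 / 54.76000 = 4.19741
γ₂ = 4.19741 − 3 ≈ 1.1974

1.1974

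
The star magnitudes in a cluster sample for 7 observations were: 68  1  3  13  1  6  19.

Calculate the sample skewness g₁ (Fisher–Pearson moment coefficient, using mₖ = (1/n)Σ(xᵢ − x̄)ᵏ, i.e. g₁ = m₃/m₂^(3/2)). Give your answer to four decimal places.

1.7321

x̄ = (68 + 1 + 3 + 13 + 1 + 6 + 19) / 7 = 15.8571
deviations (xᵢ − x̄): 52.1429, -14.8571, -12.8571, -2.8571, -14.8571, -9.8571, 3.1429
Σ(xᵢ − x̄)² = 3440.8571 ⇒ m₂ = 3440.8571/7 = 491.55102
Σ(xᵢ − x̄)³ = 132135.6735 ⇒ m₃ = 132135.6735/7 = 18876.52478
m₂^(3/2) = 491.55102^(1.5) = 10898.15306
g₁ = m₃ / m₂^(3/2) = 18876.52478 / 10898.15306 ≈ 1.7321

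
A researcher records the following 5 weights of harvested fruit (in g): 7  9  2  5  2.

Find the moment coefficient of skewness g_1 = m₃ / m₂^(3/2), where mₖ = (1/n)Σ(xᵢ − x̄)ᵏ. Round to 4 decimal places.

x̄ = (7 + 9 + 2 + 5 + 2) / 5 = 5.0000
deviations (xᵢ − x̄): 2.0000, 4.0000, -3.0000, 0.0000, -3.0000
Σ(xᵢ − x̄)² = 38.0000 ⇒ m₂ = 38.0000/5 = 7.60000
Σ(xᵢ − x̄)³ = 18.0000 ⇒ m₃ = 18.0000/5 = 3.60000
m₂^(3/2) = 7.60000^(1.5) = 20.95175
g_1 = m₃ / m₂^(3/2) = 3.60000 / 20.95175 ≈ 0.1718

0.1718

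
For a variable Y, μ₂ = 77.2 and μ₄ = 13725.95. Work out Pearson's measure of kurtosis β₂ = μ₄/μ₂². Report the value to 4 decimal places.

2.3031

μ₂² = 77.2² = 5959.84000
μ₄/μ₂² = 13725.95 / 5959.84000 = 2.30307
β₂ ≈ 2.3031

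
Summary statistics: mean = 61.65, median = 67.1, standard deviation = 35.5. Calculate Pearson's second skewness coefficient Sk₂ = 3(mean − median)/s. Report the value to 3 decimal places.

Sk₂ = 3(61.65 − 67.1) / 35.5 = 3 × -5.4500 / 35.5
    = -16.3500 / 35.5 ≈ -0.461

-0.461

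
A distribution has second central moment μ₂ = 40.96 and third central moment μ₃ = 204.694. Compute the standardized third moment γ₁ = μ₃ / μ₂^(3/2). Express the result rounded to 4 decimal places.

σ = √μ₂ = √40.96 = 6.40000
σ³ = μ₂^(3/2) = 262.14400
γ₁ = μ₃/σ³ = 204.694 / 262.14400 ≈ 0.7808

0.7808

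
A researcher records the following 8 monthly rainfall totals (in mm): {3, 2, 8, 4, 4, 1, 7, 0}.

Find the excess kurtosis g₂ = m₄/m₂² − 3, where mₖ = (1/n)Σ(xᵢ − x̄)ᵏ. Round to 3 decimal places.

-1.006

x̄ = 3.6250
Σ(xᵢ − x̄)² = 53.8750 ⇒ m₂ = 6.73438
Σ(xᵢ − x̄)⁴ = 723.4316 ⇒ m₄ = 90.42896
m₂² = 45.35181
g₂ = m₄/m₂² − 3 = 1.99394 − 3 ≈ -1.006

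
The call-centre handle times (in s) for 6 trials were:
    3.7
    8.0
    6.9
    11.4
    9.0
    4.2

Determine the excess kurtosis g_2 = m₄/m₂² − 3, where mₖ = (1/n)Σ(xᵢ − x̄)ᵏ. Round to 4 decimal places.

-1.1933

x̄ = 7.2000
Σ(xᵢ − x̄)² = 42.8600 ⇒ m₂ = 7.14333
Σ(xᵢ − x̄)⁴ = 553.1474 ⇒ m₄ = 92.19123
m₂² = 51.02721
g_2 = m₄/m₂² − 3 = 1.80671 − 3 ≈ -1.1933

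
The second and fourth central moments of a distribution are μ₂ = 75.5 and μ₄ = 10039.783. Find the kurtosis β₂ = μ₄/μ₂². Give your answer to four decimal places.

1.7613

μ₂² = 75.5² = 5700.25000
μ₄/μ₂² = 10039.783 / 5700.25000 = 1.76129
β₂ ≈ 1.7613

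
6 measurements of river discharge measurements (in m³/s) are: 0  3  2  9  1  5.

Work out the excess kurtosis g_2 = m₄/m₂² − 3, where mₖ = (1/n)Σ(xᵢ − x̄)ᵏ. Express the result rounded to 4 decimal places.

-0.4791

x̄ = 3.3333
Σ(xᵢ − x̄)² = 53.3333 ⇒ m₂ = 8.88889
Σ(xᵢ − x̄)⁴ = 1195.1111 ⇒ m₄ = 199.18519
m₂² = 79.01235
g_2 = m₄/m₂² − 3 = 2.52094 − 3 ≈ -0.4791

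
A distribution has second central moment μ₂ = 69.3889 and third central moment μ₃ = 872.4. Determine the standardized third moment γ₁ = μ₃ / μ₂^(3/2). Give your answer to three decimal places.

1.509

σ = √μ₂ = √69.3889 = 8.33000
σ³ = μ₂^(3/2) = 578.00954
γ₁ = μ₃/σ³ = 872.4 / 578.00954 ≈ 1.509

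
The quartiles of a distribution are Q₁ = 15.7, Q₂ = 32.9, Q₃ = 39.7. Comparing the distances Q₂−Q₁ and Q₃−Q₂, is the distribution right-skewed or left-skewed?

Q₂ − Q₁ = 17.2;  Q₃ − Q₂ = 6.8
Q₂ − Q₁ > Q₃ − Q₂ ⇒ the lower half is more spread out ⇒ left-skewed.

left-skewed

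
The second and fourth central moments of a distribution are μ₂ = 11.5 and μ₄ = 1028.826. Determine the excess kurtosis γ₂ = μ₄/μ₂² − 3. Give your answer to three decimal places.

4.779

μ₂² = 11.5² = 132.25000
μ₄/μ₂² = 1028.826 / 132.25000 = 7.77940
γ₂ = 7.77940 − 3 ≈ 4.779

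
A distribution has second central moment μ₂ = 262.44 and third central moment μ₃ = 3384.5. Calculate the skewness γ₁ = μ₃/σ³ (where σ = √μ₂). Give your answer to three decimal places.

σ = √μ₂ = √262.44 = 16.20000
σ³ = μ₂^(3/2) = 4251.52800
γ₁ = μ₃/σ³ = 3384.5 / 4251.52800 ≈ 0.796

0.796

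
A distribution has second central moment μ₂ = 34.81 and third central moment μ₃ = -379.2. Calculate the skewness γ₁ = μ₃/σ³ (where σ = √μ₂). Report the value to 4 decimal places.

-1.8463

σ = √μ₂ = √34.81 = 5.90000
σ³ = μ₂^(3/2) = 205.37900
γ₁ = μ₃/σ³ = -379.2 / 205.37900 ≈ -1.8463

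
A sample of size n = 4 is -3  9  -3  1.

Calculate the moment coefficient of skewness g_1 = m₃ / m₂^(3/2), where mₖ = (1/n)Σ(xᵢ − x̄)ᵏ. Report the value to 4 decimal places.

x̄ = (-3 + 9 - 3 + 1) / 4 = 1.0000
deviations (xᵢ − x̄): -4.0000, 8.0000, -4.0000, 0.0000
Σ(xᵢ − x̄)² = 96.0000 ⇒ m₂ = 96.0000/4 = 24.00000
Σ(xᵢ − x̄)³ = 384.0000 ⇒ m₃ = 384.0000/4 = 96.00000
m₂^(3/2) = 24.00000^(1.5) = 117.57551
g_1 = m₃ / m₂^(3/2) = 96.00000 / 117.57551 ≈ 0.8165

0.8165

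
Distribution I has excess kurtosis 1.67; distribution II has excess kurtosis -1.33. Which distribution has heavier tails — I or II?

Higher excess kurtosis ⇒ heavier tails relative to the normal distribution.
1.67 vs -1.33: the larger is 1.67, so I has heavier tails. (I is leptokurtic — heavier-than-normal tails; the other is platykurtic.)

I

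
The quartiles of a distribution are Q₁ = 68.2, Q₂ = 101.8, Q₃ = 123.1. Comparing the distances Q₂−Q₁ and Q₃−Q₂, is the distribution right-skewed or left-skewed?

Q₂ − Q₁ = 33.6;  Q₃ − Q₂ = 21.3
Q₂ − Q₁ > Q₃ − Q₂ ⇒ the lower half is more spread out ⇒ left-skewed.

left-skewed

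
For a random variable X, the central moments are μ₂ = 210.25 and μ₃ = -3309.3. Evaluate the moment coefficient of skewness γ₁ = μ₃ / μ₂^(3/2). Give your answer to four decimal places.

-1.0855

σ = √μ₂ = √210.25 = 14.50000
σ³ = μ₂^(3/2) = 3048.62500
γ₁ = μ₃/σ³ = -3309.3 / 3048.62500 ≈ -1.0855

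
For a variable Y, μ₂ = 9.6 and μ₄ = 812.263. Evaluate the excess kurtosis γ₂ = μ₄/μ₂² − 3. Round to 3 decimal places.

5.814

μ₂² = 9.6² = 92.16000
μ₄/μ₂² = 812.263 / 92.16000 = 8.81362
γ₂ = 8.81362 − 3 ≈ 5.814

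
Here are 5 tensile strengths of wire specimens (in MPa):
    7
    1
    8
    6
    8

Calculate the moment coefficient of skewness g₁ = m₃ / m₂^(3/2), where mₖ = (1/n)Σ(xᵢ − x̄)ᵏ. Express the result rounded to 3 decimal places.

x̄ = (7 + 1 + 8 + 6 + 8) / 5 = 6.0000
deviations (xᵢ − x̄): 1.0000, -5.0000, 2.0000, 0.0000, 2.0000
Σ(xᵢ − x̄)² = 34.0000 ⇒ m₂ = 34.0000/5 = 6.80000
Σ(xᵢ − x̄)³ = -108.0000 ⇒ m₃ = -108.0000/5 = -21.60000
m₂^(3/2) = 6.80000^(1.5) = 17.73223
g₁ = m₃ / m₂^(3/2) = -21.60000 / 17.73223 ≈ -1.218

-1.218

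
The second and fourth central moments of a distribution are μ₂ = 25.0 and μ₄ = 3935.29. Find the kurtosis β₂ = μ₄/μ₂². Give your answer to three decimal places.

6.296

μ₂² = 25.0² = 625.00000
μ₄/μ₂² = 3935.29 / 625.00000 = 6.29646
β₂ ≈ 6.296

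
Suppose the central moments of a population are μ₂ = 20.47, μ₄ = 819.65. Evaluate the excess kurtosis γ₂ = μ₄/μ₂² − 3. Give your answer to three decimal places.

-1.044

μ₂² = 20.47² = 419.02090
μ₄/μ₂² = 819.65 / 419.02090 = 1.95611
γ₂ = 1.95611 − 3 ≈ -1.044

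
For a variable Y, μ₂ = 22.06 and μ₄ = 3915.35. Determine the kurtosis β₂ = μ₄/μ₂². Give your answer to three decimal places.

8.046

μ₂² = 22.06² = 486.64360
μ₄/μ₂² = 3915.35 / 486.64360 = 8.04562
β₂ ≈ 8.046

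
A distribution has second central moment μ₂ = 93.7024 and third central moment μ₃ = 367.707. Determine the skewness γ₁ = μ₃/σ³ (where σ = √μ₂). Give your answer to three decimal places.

0.405

σ = √μ₂ = √93.7024 = 9.68000
σ³ = μ₂^(3/2) = 907.03923
γ₁ = μ₃/σ³ = 367.707 / 907.03923 ≈ 0.405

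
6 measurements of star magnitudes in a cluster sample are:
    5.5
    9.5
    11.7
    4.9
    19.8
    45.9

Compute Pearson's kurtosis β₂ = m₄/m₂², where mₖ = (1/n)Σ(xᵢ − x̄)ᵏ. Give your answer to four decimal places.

x̄ = 16.2167
Σ(xᵢ − x̄)² = 1202.3683 ⇒ m₂ = 200.39472
Σ(xᵢ − x̄)⁴ = 808544.9444 ⇒ m₄ = 134757.49073
m₂² = 40158.04469
β₂ = m₄/m₂² = 134757.49073 / 40158.04469 ≈ 3.3557

3.3557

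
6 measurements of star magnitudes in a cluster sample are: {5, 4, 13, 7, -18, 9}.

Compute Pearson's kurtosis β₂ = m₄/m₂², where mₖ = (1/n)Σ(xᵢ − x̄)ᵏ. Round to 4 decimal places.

x̄ = 3.3333
Σ(xᵢ − x̄)² = 597.3333 ⇒ m₂ = 99.55556
Σ(xᵢ − x̄)⁴ = 217077.7778 ⇒ m₄ = 36179.62963
m₂² = 9911.30864
β₂ = m₄/m₂² = 36179.62963 / 9911.30864 ≈ 3.6503

3.6503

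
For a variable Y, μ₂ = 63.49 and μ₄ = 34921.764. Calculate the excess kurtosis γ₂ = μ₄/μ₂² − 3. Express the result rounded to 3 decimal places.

5.663

μ₂² = 63.49² = 4030.98010
μ₄/μ₂² = 34921.764 / 4030.98010 = 8.66334
γ₂ = 8.66334 − 3 ≈ 5.663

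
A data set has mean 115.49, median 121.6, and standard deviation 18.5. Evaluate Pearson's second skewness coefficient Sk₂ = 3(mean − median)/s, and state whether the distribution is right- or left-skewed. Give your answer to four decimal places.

-0.9908, left-skewed

Sk₂ = 3(115.49 − 121.6) / 18.5 = 3 × -6.1100 / 18.5
    = -18.3300 / 18.5 ≈ -0.9908
Sk₂ < 0 ⇒ mean < median ⇒ left-skewed (negative skew).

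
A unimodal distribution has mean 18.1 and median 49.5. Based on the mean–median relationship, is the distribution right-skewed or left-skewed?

left-skewed

mean − median = 18.1 − 49.5 = -31.4
mean < median ⇒ the longer tail is on the left ⇒ left-skewed (negatively skewed).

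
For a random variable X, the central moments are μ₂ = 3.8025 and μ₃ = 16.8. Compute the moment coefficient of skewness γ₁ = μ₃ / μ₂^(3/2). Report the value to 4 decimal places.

2.2657

σ = √μ₂ = √3.8025 = 1.95000
σ³ = μ₂^(3/2) = 7.41488
γ₁ = μ₃/σ³ = 16.8 / 7.41488 ≈ 2.2657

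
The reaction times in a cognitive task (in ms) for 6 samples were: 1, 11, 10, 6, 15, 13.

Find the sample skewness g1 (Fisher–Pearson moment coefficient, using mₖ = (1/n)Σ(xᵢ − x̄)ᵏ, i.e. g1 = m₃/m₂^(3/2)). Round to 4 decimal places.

-0.6321

x̄ = (1 + 11 + 10 + 6 + 15 + 13) / 6 = 9.3333
deviations (xᵢ − x̄): -8.3333, 1.6667, 0.6667, -3.3333, 5.6667, 3.6667
Σ(xᵢ − x̄)² = 129.3333 ⇒ m₂ = 129.3333/6 = 21.55556
Σ(xᵢ − x̄)³ = -379.5556 ⇒ m₃ = -379.5556/6 = -63.25926
m₂^(3/2) = 21.55556^(1.5) = 100.07805
g1 = m₃ / m₂^(3/2) = -63.25926 / 100.07805 ≈ -0.6321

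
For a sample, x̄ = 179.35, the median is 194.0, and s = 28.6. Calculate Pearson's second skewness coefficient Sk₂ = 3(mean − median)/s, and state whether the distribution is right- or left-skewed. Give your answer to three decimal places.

Sk₂ = 3(179.35 − 194.0) / 28.6 = 3 × -14.6500 / 28.6
    = -43.9500 / 28.6 ≈ -1.537
Sk₂ < 0 ⇒ mean < median ⇒ left-skewed (negative skew).

-1.537, left-skewed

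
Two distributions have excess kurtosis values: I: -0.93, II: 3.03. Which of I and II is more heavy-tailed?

II

Higher excess kurtosis ⇒ heavier tails relative to the normal distribution.
-0.93 vs 3.03: the larger is 3.03, so II has heavier tails. (II is leptokurtic — heavier-than-normal tails; the other is platykurtic.)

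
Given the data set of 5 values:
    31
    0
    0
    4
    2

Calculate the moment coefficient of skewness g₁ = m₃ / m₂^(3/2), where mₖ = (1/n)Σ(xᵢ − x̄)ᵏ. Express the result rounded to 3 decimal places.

1.443

x̄ = (31 + 0 + 0 + 4 + 2) / 5 = 7.4000
deviations (xᵢ − x̄): 23.6000, -7.4000, -7.4000, -3.4000, -5.4000
Σ(xᵢ − x̄)² = 707.2000 ⇒ m₂ = 707.2000/5 = 141.44000
Σ(xᵢ − x̄)³ = 12137.0400 ⇒ m₃ = 12137.0400/5 = 2427.40800
m₂^(3/2) = 141.44000^(1.5) = 1682.12541
g₁ = m₃ / m₂^(3/2) = 2427.40800 / 1682.12541 ≈ 1.443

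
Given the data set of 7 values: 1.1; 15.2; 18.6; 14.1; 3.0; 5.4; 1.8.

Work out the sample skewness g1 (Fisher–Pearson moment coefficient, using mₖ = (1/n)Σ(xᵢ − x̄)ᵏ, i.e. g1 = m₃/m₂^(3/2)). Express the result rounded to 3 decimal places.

x̄ = (1.1 + 15.2 + 18.6 + 14.1 + 3.0 + 5.4 + 1.8) / 7 = 8.4571
deviations (xᵢ − x̄): -7.3571, 6.7429, 10.1429, 5.6429, -5.4571, -3.0571, -6.6571
Σ(xᵢ − x̄)² = 317.7571 ⇒ m₂ = 317.7571/7 = 45.39388
Σ(xᵢ − x̄)³ = 645.3820 ⇒ m₃ = 645.3820/7 = 92.19743
m₂^(3/2) = 45.39388^(1.5) = 305.84115
g1 = m₃ / m₂^(3/2) = 92.19743 / 305.84115 ≈ 0.301

0.301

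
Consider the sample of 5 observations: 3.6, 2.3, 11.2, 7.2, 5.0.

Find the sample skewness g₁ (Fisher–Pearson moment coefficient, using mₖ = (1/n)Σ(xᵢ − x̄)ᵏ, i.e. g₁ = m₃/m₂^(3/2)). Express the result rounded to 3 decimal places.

0.638

x̄ = (3.6 + 2.3 + 11.2 + 7.2 + 5.0) / 5 = 5.8600
deviations (xᵢ − x̄): -2.2600, -3.5600, 5.3400, 1.3400, -0.8600
Σ(xᵢ − x̄)² = 48.8320 ⇒ m₂ = 48.8320/5 = 9.76640
Σ(xᵢ − x̄)³ = 97.3822 ⇒ m₃ = 97.3822/5 = 19.47643
m₂^(3/2) = 9.76640^(1.5) = 30.52121
g₁ = m₃ / m₂^(3/2) = 19.47643 / 30.52121 ≈ 0.638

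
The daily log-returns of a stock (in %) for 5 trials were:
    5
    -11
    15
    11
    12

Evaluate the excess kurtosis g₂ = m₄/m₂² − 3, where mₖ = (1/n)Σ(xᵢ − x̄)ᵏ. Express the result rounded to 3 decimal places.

x̄ = 6.4000
Σ(xᵢ − x̄)² = 431.2000 ⇒ m₂ = 86.24000
Σ(xᵢ − x̄)⁴ = 98568.7360 ⇒ m₄ = 19713.74720
m₂² = 7437.33760
g₂ = m₄/m₂² − 3 = 2.65065 − 3 ≈ -0.349

-0.349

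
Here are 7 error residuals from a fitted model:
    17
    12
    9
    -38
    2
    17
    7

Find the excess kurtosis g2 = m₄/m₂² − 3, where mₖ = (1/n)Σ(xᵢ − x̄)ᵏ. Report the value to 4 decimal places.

1.4635

x̄ = 3.7143
Σ(xᵢ − x̄)² = 2203.4286 ⇒ m₂ = 314.77551
Σ(xᵢ − x̄)⁴ = 3095814.7988 ⇒ m₄ = 442259.25698
m₂² = 99083.62182
g2 = m₄/m₂² − 3 = 4.46350 − 3 ≈ 1.4635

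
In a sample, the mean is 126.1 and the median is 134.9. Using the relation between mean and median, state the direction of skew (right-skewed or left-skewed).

mean − median = 126.1 − 134.9 = -8.8
mean < median ⇒ the longer tail is on the left ⇒ left-skewed (negatively skewed).

left-skewed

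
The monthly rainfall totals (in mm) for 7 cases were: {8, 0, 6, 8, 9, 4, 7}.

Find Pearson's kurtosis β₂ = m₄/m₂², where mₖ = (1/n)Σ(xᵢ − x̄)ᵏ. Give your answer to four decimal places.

x̄ = 6.0000
Σ(xᵢ − x̄)² = 58.0000 ⇒ m₂ = 8.28571
Σ(xᵢ − x̄)⁴ = 1426.0000 ⇒ m₄ = 203.71429
m₂² = 68.65306
β₂ = m₄/m₂² = 203.71429 / 68.65306 ≈ 2.9673

2.9673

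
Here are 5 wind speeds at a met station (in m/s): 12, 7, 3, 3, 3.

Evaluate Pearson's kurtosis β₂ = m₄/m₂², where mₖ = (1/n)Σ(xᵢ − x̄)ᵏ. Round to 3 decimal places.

2.277

x̄ = 5.6000
Σ(xᵢ − x̄)² = 63.2000 ⇒ m₂ = 12.64000
Σ(xᵢ − x̄)⁴ = 1818.6560 ⇒ m₄ = 363.73120
m₂² = 159.76960
β₂ = m₄/m₂² = 363.73120 / 159.76960 ≈ 2.277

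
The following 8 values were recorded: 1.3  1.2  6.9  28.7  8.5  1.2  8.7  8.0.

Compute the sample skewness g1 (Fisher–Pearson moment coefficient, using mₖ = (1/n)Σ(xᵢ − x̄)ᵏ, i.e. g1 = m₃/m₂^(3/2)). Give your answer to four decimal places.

1.6375

x̄ = (1.3 + 1.2 + 6.9 + 28.7 + 8.5 + 1.2 + 8.7 + 8.0) / 8 = 8.0625
deviations (xᵢ − x̄): -6.7625, -6.8625, -1.1625, 20.6375, 0.4375, -6.8625, 0.6375, -0.0625
Σ(xᵢ − x̄)² = 567.7787 ⇒ m₂ = 567.7787/8 = 70.97234
Σ(xᵢ − x̄)³ = 7832.7925 ⇒ m₃ = 7832.7925/8 = 979.09907
m₂^(3/2) = 70.97234^(1.5) = 597.90711
g1 = m₃ / m₂^(3/2) = 979.09907 / 597.90711 ≈ 1.6375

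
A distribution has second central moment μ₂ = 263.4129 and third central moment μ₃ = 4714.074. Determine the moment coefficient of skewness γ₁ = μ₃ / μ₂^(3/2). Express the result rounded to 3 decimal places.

1.103

σ = √μ₂ = √263.4129 = 16.23000
σ³ = μ₂^(3/2) = 4275.19137
γ₁ = μ₃/σ³ = 4714.074 / 4275.19137 ≈ 1.103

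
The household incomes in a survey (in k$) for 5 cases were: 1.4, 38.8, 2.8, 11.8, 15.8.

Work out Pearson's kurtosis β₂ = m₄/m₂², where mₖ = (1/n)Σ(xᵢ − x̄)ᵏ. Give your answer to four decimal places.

2.5127

x̄ = 14.1200
Σ(xᵢ − x̄)² = 907.2480 ⇒ m₂ = 181.44960
Σ(xᵢ − x̄)⁴ = 413641.8668 ⇒ m₄ = 82728.37336
m₂² = 32923.95734
β₂ = m₄/m₂² = 82728.37336 / 32923.95734 ≈ 2.5127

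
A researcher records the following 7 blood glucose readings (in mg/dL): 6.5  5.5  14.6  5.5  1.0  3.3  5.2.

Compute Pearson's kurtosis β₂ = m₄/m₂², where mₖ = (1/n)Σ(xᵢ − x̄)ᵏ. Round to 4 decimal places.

3.7855

x̄ = 5.9429
Σ(xᵢ − x̄)² = 107.6171 ⇒ m₂ = 15.37388
Σ(xᵢ − x̄)⁴ = 6263.0997 ⇒ m₄ = 894.72852
m₂² = 236.35611
β₂ = m₄/m₂² = 894.72852 / 236.35611 ≈ 3.7855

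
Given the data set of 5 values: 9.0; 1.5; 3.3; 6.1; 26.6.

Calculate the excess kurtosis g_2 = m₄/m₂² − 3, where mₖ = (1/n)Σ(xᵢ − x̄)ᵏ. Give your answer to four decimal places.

-0.1346

x̄ = 9.3000
Σ(xᵢ − x̄)² = 406.4600 ⇒ m₂ = 81.29200
Σ(xᵢ − x̄)⁴ = 94676.8754 ⇒ m₄ = 18935.37508
m₂² = 6608.38926
g_2 = m₄/m₂² − 3 = 2.86535 − 3 ≈ -0.1346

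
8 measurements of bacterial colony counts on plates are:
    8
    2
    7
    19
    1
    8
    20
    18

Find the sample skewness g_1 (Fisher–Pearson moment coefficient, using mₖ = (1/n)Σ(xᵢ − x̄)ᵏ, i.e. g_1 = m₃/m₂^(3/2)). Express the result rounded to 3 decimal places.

x̄ = (8 + 2 + 7 + 19 + 1 + 8 + 20 + 18) / 8 = 10.3750
deviations (xᵢ − x̄): -2.3750, -8.3750, -3.3750, 8.6250, -9.3750, -2.3750, 9.6250, 7.6250
Σ(xᵢ − x̄)² = 405.8750 ⇒ m₂ = 405.8750/8 = 50.73438
Σ(xᵢ − x̄)³ = 499.9688 ⇒ m₃ = 499.9688/8 = 62.49609
m₂^(3/2) = 50.73438^(1.5) = 361.37115
g_1 = m₃ / m₂^(3/2) = 62.49609 / 361.37115 ≈ 0.173

0.173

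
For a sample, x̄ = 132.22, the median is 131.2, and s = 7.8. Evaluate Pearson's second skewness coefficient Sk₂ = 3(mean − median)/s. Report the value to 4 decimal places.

Sk₂ = 3(132.22 − 131.2) / 7.8 = 3 × 1.0200 / 7.8
    = 3.0600 / 7.8 ≈ 0.3923

0.3923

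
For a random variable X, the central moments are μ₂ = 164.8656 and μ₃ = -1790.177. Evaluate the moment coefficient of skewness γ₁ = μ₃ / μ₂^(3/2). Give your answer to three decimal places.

-0.846

σ = √μ₂ = √164.8656 = 12.84000
σ³ = μ₂^(3/2) = 2116.87430
γ₁ = μ₃/σ³ = -1790.177 / 2116.87430 ≈ -0.846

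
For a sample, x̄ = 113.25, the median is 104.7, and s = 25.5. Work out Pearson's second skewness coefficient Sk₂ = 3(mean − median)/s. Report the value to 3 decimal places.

1.006

Sk₂ = 3(113.25 − 104.7) / 25.5 = 3 × 8.5500 / 25.5
    = 25.6500 / 25.5 ≈ 1.006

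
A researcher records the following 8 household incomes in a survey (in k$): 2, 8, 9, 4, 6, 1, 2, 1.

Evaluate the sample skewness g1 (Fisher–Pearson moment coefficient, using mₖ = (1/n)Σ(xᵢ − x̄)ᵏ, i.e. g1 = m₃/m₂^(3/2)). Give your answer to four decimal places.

0.4760

x̄ = (2 + 8 + 9 + 4 + 6 + 1 + 2 + 1) / 8 = 4.1250
deviations (xᵢ − x̄): -2.1250, 3.8750, 4.8750, -0.1250, 1.8750, -3.1250, -2.1250, -3.1250
Σ(xᵢ − x̄)² = 70.8750 ⇒ m₂ = 70.8750/8 = 8.85938
Σ(xᵢ − x̄)³ = 100.4063 ⇒ m₃ = 100.4063/8 = 12.55078
m₂^(3/2) = 8.85938^(1.5) = 26.36967
g1 = m₃ / m₂^(3/2) = 12.55078 / 26.36967 ≈ 0.4760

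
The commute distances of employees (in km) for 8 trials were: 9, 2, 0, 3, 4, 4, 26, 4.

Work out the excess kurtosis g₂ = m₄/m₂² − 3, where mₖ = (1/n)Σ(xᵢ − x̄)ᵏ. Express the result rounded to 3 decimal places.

2.107

x̄ = 6.5000
Σ(xᵢ − x̄)² = 480.0000 ⇒ m₂ = 60.00000
Σ(xᵢ − x̄)⁴ = 147091.5000 ⇒ m₄ = 18386.43750
m₂² = 3600.00000
g₂ = m₄/m₂² − 3 = 5.10734 − 3 ≈ 2.107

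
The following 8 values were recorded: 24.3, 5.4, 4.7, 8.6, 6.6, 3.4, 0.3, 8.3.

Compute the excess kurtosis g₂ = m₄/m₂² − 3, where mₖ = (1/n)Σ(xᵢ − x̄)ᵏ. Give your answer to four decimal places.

1.7545

x̄ = 7.7000
Σ(xᵢ − x̄)² = 365.4800 ⇒ m₂ = 45.68500
Σ(xᵢ − x̄)⁴ = 79385.0852 ⇒ m₄ = 9923.13565
m₂² = 2087.11923
g₂ = m₄/m₂² − 3 = 4.75447 − 3 ≈ 1.7545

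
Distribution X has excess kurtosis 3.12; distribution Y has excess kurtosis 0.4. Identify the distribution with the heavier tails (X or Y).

X

Higher excess kurtosis ⇒ heavier tails relative to the normal distribution.
3.12 vs 0.4: the larger is 3.12, so X has heavier tails.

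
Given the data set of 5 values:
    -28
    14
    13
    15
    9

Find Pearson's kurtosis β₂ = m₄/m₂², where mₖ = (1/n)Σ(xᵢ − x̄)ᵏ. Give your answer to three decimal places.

x̄ = 4.6000
Σ(xᵢ − x̄)² = 1349.2000 ⇒ m₂ = 269.84000
Σ(xᵢ − x̄)⁴ = 1154318.4160 ⇒ m₄ = 230863.68320
m₂² = 72813.62560
β₂ = m₄/m₂² = 230863.68320 / 72813.62560 ≈ 3.171

3.171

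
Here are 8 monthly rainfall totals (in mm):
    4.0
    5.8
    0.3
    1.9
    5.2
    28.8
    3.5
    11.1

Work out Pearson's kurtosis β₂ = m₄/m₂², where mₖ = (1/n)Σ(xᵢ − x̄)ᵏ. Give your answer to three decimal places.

x̄ = 7.5750
Σ(xᵢ − x̄)² = 586.2350 ⇒ m₂ = 73.27938
Σ(xᵢ − x̄)⁴ = 207424.3676 ⇒ m₄ = 25928.04595
m₂² = 5369.86680
β₂ = m₄/m₂² = 25928.04595 / 5369.86680 ≈ 4.828

4.828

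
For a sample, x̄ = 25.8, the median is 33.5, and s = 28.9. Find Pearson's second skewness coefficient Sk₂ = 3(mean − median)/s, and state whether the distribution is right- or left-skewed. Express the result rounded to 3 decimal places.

Sk₂ = 3(25.8 − 33.5) / 28.9 = 3 × -7.7000 / 28.9
    = -23.1000 / 28.9 ≈ -0.799
Sk₂ < 0 ⇒ mean < median ⇒ left-skewed (negative skew).

-0.799, left-skewed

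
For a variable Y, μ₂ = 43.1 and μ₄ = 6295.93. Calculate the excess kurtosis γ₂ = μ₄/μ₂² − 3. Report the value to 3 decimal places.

0.389

μ₂² = 43.1² = 1857.61000
μ₄/μ₂² = 6295.93 / 1857.61000 = 3.38926
γ₂ = 3.38926 − 3 ≈ 0.389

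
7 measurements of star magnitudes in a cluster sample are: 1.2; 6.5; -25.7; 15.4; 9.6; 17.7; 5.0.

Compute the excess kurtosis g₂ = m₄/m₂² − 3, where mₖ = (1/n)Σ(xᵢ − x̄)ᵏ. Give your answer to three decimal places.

x̄ = 4.2429
Σ(xᵢ − x̄)² = 1245.7771 ⇒ m₂ = 177.96816
Σ(xᵢ − x̄)⁴ = 853072.8422 ⇒ m₄ = 121867.54889
m₂² = 31672.66714
g₂ = m₄/m₂² − 3 = 3.84772 − 3 ≈ 0.848

0.848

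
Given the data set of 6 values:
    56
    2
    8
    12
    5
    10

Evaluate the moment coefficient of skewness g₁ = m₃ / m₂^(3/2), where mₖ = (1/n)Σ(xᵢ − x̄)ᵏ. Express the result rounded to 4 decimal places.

x̄ = (56 + 2 + 8 + 12 + 5 + 10) / 6 = 15.5000
deviations (xᵢ − x̄): 40.5000, -13.5000, -7.5000, -3.5000, -10.5000, -5.5000
Σ(xᵢ − x̄)² = 2031.5000 ⇒ m₂ = 2031.5000/6 = 338.58333
Σ(xᵢ − x̄)³ = 62181.0000 ⇒ m₃ = 62181.0000/6 = 10363.50000
m₂^(3/2) = 338.58333^(1.5) = 6230.14801
g₁ = m₃ / m₂^(3/2) = 10363.50000 / 6230.14801 ≈ 1.6634

1.6634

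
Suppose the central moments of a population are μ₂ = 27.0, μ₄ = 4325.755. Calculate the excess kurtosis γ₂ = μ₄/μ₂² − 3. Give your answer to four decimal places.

μ₂² = 27.0² = 729.00000
μ₄/μ₂² = 4325.755 / 729.00000 = 5.93382
γ₂ = 5.93382 − 3 ≈ 2.9338

2.9338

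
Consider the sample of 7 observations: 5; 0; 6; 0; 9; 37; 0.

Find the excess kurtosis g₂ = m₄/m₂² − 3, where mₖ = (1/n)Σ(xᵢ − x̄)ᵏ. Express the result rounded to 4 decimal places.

x̄ = 8.1429
Σ(xᵢ − x̄)² = 1046.8571 ⇒ m₂ = 149.55102
Σ(xᵢ − x̄)⁴ = 706755.7668 ⇒ m₄ = 100965.10954
m₂² = 22365.50771
g₂ = m₄/m₂² − 3 = 4.51432 − 3 ≈ 1.5143

1.5143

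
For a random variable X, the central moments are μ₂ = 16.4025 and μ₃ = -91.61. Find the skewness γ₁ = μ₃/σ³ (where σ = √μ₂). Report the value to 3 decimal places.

-1.379

σ = √μ₂ = √16.4025 = 4.05000
σ³ = μ₂^(3/2) = 66.43013
γ₁ = μ₃/σ³ = -91.61 / 66.43013 ≈ -1.379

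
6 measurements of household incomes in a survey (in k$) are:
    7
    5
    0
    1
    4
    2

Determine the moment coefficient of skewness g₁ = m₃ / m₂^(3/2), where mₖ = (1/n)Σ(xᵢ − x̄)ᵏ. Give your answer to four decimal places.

0.2330

x̄ = (7 + 5 + 0 + 1 + 4 + 2) / 6 = 3.1667
deviations (xᵢ − x̄): 3.8333, 1.8333, -3.1667, -2.1667, 0.8333, -1.1667
Σ(xᵢ − x̄)² = 34.8333 ⇒ m₂ = 34.8333/6 = 5.80556
Σ(xᵢ − x̄)³ = 19.5556 ⇒ m₃ = 19.5556/6 = 3.25926
m₂^(3/2) = 5.80556^(1.5) = 13.98832
g₁ = m₃ / m₂^(3/2) = 3.25926 / 13.98832 ≈ 0.2330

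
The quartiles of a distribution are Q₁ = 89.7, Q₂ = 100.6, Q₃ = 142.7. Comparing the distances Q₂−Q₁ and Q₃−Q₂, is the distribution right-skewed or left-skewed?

Q₂ − Q₁ = 10.9;  Q₃ − Q₂ = 42.1
Q₃ − Q₂ > Q₂ − Q₁ ⇒ the upper half is more spread out ⇒ right-skewed.

right-skewed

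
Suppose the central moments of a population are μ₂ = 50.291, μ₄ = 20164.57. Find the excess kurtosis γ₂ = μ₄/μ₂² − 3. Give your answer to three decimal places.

4.973

μ₂² = 50.291² = 2529.18468
μ₄/μ₂² = 20164.57 / 2529.18468 = 7.97276
γ₂ = 7.97276 − 3 ≈ 4.973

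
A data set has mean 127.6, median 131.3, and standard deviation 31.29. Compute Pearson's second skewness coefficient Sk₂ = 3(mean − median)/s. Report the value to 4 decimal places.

Sk₂ = 3(127.6 − 131.3) / 31.29 = 3 × -3.7000 / 31.29
    = -11.1000 / 31.29 ≈ -0.3547

-0.3547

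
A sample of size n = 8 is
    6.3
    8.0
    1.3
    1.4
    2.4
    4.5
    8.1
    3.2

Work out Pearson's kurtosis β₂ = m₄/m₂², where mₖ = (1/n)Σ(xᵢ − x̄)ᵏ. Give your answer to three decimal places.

1.518

x̄ = 4.4000
Σ(xᵢ − x̄)² = 54.3200 ⇒ m₂ = 6.79000
Σ(xᵢ − x̄)⁴ = 559.8356 ⇒ m₄ = 69.97945
m₂² = 46.10410
β₂ = m₄/m₂² = 69.97945 / 46.10410 ≈ 1.518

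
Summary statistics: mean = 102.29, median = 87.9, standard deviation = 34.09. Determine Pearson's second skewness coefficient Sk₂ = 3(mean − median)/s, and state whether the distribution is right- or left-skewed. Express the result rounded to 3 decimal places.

Sk₂ = 3(102.29 − 87.9) / 34.09 = 3 × 14.3900 / 34.09
    = 43.1700 / 34.09 ≈ 1.266
Sk₂ > 0 ⇒ mean > median ⇒ right-skewed (positive skew).

1.266, right-skewed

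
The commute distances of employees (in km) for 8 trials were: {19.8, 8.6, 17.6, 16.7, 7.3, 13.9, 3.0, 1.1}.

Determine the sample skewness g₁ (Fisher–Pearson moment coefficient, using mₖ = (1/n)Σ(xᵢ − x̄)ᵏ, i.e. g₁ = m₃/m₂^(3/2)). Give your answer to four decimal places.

-0.1637

x̄ = (19.8 + 8.6 + 17.6 + 16.7 + 7.3 + 13.9 + 3.0 + 1.1) / 8 = 11.0000
deviations (xᵢ − x̄): 8.8000, -2.4000, 6.6000, 5.7000, -3.7000, 2.9000, -8.0000, -9.9000
Σ(xᵢ − x̄)² = 343.3600 ⇒ m₂ = 343.3600/8 = 42.92000
Σ(xᵢ − x̄)³ = -368.2260 ⇒ m₃ = -368.2260/8 = -46.02825
m₂^(3/2) = 42.92000^(1.5) = 281.18333
g₁ = m₃ / m₂^(3/2) = -46.02825 / 281.18333 ≈ -0.1637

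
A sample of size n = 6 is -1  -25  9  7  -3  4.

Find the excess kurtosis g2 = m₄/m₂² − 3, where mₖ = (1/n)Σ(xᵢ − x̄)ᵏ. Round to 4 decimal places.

0.2928

x̄ = -1.5000
Σ(xᵢ − x̄)² = 767.5000 ⇒ m₂ = 127.91667
Σ(xᵢ − x̄)⁴ = 323275.3750 ⇒ m₄ = 53879.22917
m₂² = 16362.67361
g2 = m₄/m₂² − 3 = 3.29281 − 3 ≈ 0.2928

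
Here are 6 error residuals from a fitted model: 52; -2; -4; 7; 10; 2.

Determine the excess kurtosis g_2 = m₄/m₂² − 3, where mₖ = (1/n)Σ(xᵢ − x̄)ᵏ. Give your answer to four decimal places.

0.7539

x̄ = 10.8333
Σ(xᵢ − x̄)² = 2172.8333 ⇒ m₂ = 362.13889
Σ(xᵢ − x̄)⁴ = 2953830.4861 ⇒ m₄ = 492305.08102
m₂² = 131144.57485
g_2 = m₄/m₂² − 3 = 3.75391 − 3 ≈ 0.7539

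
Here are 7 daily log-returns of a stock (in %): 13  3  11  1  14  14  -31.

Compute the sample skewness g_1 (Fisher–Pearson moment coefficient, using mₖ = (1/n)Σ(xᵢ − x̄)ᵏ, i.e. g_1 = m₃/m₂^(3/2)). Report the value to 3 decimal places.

-1.618

x̄ = (13 + 3 + 11 + 1 + 14 + 14 - 31) / 7 = 3.5714
deviations (xᵢ − x̄): 9.4286, -0.5714, 7.4286, -2.5714, 10.4286, 10.4286, -34.5714
Σ(xᵢ − x̄)² = 1563.7143 ⇒ m₂ = 1563.7143/7 = 223.38776
Σ(xᵢ − x̄)³ = -37819.9592 ⇒ m₃ = -37819.9592/7 = -5402.85131
m₂^(3/2) = 223.38776^(1.5) = 3338.78955
g_1 = m₃ / m₂^(3/2) = -5402.85131 / 3338.78955 ≈ -1.618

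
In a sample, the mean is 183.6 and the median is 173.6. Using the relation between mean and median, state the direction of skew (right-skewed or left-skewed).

right-skewed

mean − median = 183.6 − 173.6 = 10.0
mean > median ⇒ the longer tail is on the right ⇒ right-skewed (positively skewed).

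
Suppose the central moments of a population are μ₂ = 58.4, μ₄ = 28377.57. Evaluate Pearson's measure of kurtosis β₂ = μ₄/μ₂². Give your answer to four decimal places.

8.3205

μ₂² = 58.4² = 3410.56000
μ₄/μ₂² = 28377.57 / 3410.56000 = 8.32050
β₂ ≈ 8.3205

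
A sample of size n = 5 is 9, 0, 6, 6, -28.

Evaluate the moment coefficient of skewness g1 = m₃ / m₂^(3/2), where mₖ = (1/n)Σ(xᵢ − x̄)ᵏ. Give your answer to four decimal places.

-1.3371

x̄ = (9 + 0 + 6 + 6 - 28) / 5 = -1.4000
deviations (xᵢ − x̄): 10.4000, 1.4000, 7.4000, 7.4000, -26.6000
Σ(xᵢ − x̄)² = 927.2000 ⇒ m₂ = 927.2000/5 = 185.44000
Σ(xᵢ − x̄)³ = -16883.0400 ⇒ m₃ = -16883.0400/5 = -3376.60800
m₂^(3/2) = 185.44000^(1.5) = 2525.25435
g1 = m₃ / m₂^(3/2) = -3376.60800 / 2525.25435 ≈ -1.3371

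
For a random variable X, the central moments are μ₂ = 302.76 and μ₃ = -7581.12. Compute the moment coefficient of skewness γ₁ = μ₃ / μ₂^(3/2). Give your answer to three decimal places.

-1.439

σ = √μ₂ = √302.76 = 17.40000
σ³ = μ₂^(3/2) = 5268.02400
γ₁ = μ₃/σ³ = -7581.12 / 5268.02400 ≈ -1.439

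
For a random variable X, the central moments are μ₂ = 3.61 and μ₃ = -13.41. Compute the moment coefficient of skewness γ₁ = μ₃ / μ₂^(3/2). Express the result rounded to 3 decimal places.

σ = √μ₂ = √3.61 = 1.90000
σ³ = μ₂^(3/2) = 6.85900
γ₁ = μ₃/σ³ = -13.41 / 6.85900 ≈ -1.955

-1.955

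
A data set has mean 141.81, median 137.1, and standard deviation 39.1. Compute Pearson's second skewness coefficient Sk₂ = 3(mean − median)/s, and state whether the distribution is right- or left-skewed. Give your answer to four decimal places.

0.3614, right-skewed

Sk₂ = 3(141.81 − 137.1) / 39.1 = 3 × 4.7100 / 39.1
    = 14.1300 / 39.1 ≈ 0.3614
Sk₂ > 0 ⇒ mean > median ⇒ right-skewed (positive skew).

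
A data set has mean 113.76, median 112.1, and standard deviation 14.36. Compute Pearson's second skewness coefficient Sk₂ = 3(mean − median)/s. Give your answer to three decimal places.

0.347

Sk₂ = 3(113.76 − 112.1) / 14.36 = 3 × 1.6600 / 14.36
    = 4.9800 / 14.36 ≈ 0.347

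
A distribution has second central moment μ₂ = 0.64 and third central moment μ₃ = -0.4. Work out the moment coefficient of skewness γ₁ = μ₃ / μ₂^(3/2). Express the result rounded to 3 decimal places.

σ = √μ₂ = √0.64 = 0.80000
σ³ = μ₂^(3/2) = 0.51200
γ₁ = μ₃/σ³ = -0.4 / 0.51200 ≈ -0.781

-0.781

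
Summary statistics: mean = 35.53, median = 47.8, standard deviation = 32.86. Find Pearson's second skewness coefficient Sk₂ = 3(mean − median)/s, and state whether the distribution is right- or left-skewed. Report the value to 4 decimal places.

-1.1202, left-skewed

Sk₂ = 3(35.53 − 47.8) / 32.86 = 3 × -12.2700 / 32.86
    = -36.8100 / 32.86 ≈ -1.1202
Sk₂ < 0 ⇒ mean < median ⇒ left-skewed (negative skew).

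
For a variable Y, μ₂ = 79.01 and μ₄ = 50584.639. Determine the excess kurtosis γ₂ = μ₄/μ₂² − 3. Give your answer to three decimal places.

μ₂² = 79.01² = 6242.58010
μ₄/μ₂² = 50584.639 / 6242.58010 = 8.10316
γ₂ = 8.10316 − 3 ≈ 5.103

5.103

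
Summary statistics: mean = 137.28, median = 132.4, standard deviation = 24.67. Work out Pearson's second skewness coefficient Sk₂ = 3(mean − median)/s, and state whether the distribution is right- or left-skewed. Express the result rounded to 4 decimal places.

0.5934, right-skewed

Sk₂ = 3(137.28 − 132.4) / 24.67 = 3 × 4.8800 / 24.67
    = 14.6400 / 24.67 ≈ 0.5934
Sk₂ > 0 ⇒ mean > median ⇒ right-skewed (positive skew).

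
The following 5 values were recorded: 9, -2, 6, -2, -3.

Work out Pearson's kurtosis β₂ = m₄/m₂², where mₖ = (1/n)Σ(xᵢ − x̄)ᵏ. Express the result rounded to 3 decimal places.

x̄ = 1.6000
Σ(xᵢ − x̄)² = 121.2000 ⇒ m₂ = 24.24000
Σ(xᵢ − x̄)⁴ = 4157.1360 ⇒ m₄ = 831.42720
m₂² = 587.57760
β₂ = m₄/m₂² = 831.42720 / 587.57760 ≈ 1.415

1.415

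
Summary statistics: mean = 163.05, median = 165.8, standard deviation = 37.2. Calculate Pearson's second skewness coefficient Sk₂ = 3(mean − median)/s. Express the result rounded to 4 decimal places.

Sk₂ = 3(163.05 − 165.8) / 37.2 = 3 × -2.7500 / 37.2
    = -8.2500 / 37.2 ≈ -0.2218

-0.2218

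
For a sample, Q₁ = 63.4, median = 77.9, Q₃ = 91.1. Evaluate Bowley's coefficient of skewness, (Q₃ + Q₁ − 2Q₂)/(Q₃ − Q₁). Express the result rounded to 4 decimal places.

numerator: Q₃ + Q₁ − 2Q₂ = 91.1 + 63.4 − 2×77.9 = -1.3000
denominator: Q₃ − Q₁ = 91.1 − 63.4 = 27.7000
Bowley skewness = -1.3000 / 27.7000 ≈ -0.0469

-0.0469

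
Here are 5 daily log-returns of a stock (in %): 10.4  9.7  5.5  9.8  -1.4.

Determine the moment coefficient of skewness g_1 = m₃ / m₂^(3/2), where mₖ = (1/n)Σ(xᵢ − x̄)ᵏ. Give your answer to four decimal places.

-1.0294

x̄ = (10.4 + 9.7 + 5.5 + 9.8 - 1.4) / 5 = 6.8000
deviations (xᵢ − x̄): 3.6000, 2.9000, -1.3000, 3.0000, -8.2000
Σ(xᵢ − x̄)² = 99.3000 ⇒ m₂ = 99.3000/5 = 19.86000
Σ(xᵢ − x̄)³ = -455.5200 ⇒ m₃ = -455.5200/5 = -91.10400
m₂^(3/2) = 19.86000^(1.5) = 88.50522
g_1 = m₃ / m₂^(3/2) = -91.10400 / 88.50522 ≈ -1.0294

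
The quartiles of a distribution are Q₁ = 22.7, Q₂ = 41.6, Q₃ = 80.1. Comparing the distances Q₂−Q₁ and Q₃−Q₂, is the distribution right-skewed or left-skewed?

Q₂ − Q₁ = 18.9;  Q₃ − Q₂ = 38.5
Q₃ − Q₂ > Q₂ − Q₁ ⇒ the upper half is more spread out ⇒ right-skewed.

right-skewed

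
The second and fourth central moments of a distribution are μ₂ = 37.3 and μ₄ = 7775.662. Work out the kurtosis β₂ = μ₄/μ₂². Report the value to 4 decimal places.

μ₂² = 37.3² = 1391.29000
μ₄/μ₂² = 7775.662 / 1391.29000 = 5.58881
β₂ ≈ 5.5888

5.5888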